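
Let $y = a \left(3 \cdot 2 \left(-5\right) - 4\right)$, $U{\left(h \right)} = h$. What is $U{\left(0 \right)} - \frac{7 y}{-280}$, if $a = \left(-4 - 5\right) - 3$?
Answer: $\frac{51}{5} \approx 10.2$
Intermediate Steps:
$a = -12$ ($a = -9 - 3 = -12$)
$y = 408$ ($y = - 12 \left(3 \cdot 2 \left(-5\right) - 4\right) = - 12 \left(6 \left(-5\right) - 4\right) = - 12 \left(-30 - 4\right) = \left(-12\right) \left(-34\right) = 408$)
$U{\left(0 \right)} - \frac{7 y}{-280} = 0 - \frac{7 \cdot 408}{-280} = 0 - 2856 \left(- \frac{1}{280}\right) = 0 - - \frac{51}{5} = 0 + \frac{51}{5} = \frac{51}{5}$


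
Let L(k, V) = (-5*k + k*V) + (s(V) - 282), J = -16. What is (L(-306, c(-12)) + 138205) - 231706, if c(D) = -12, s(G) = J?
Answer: -88597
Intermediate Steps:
s(G) = -16
L(k, V) = -298 - 5*k + V*k (L(k, V) = (-5*k + k*V) + (-16 - 282) = (-5*k + V*k) - 298 = -298 - 5*k + V*k)
(L(-306, c(-12)) + 138205) - 231706 = ((-298 - 5*(-306) - 12*(-306)) + 138205) - 231706 = ((-298 + 1530 + 3672) + 138205) - 231706 = (4904 + 138205) - 231706 = 143109 - 231706 = -88597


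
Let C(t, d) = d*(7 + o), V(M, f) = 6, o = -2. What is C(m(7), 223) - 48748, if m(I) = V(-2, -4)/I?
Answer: -47633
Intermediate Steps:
m(I) = 6/I
C(t, d) = 5*d (C(t, d) = d*(7 - 2) = d*5 = 5*d)
C(m(7), 223) - 48748 = 5*223 - 48748 = 1115 - 48748 = -47633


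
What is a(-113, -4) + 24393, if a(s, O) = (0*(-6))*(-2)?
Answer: 24393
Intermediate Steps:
a(s, O) = 0 (a(s, O) = 0*(-2) = 0)
a(-113, -4) + 24393 = 0 + 24393 = 24393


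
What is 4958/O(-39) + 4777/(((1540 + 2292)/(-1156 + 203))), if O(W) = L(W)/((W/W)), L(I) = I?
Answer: -196545815/149448 ≈ -1315.1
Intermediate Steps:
O(W) = W (O(W) = W/((W/W)) = W/1 = W*1 = W)
4958/O(-39) + 4777/(((1540 + 2292)/(-1156 + 203))) = 4958/(-39) + 4777/(((1540 + 2292)/(-1156 + 203))) = 4958*(-1/39) + 4777/((3832/(-953))) = -4958/39 + 4777/((3832*(-1/953))) = -4958/39 + 4777/(-3832/953) = -4958/39 + 4777*(-953/3832) = -4958/39 - 4552481/3832 = -196545815/149448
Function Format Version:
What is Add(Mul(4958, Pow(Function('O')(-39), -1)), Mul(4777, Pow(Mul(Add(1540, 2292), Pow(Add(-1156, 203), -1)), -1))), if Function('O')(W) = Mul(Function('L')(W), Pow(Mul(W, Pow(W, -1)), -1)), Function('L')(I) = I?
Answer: Rational(-196545815, 149448) ≈ -1315.1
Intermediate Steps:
Function('O')(W) = W (Function('O')(W) = Mul(W, Pow(Mul(W, Pow(W, -1)), -1)) = Mul(W, Pow(1, -1)) = Mul(W, 1) = W)
Add(Mul(4958, Pow(Function('O')(-39), -1)), Mul(4777, Pow(Mul(Add(1540, 2292), Pow(Add(-1156, 203), -1)), -1))) = Add(Mul(4958, Pow(-39, -1)), Mul(4777, Pow(Mul(Add(1540, 2292), Pow(Add(-1156, 203), -1)), -1))) = Add(Mul(4958, Rational(-1, 39)), Mul(4777, Pow(Mul(3832, Pow(-953, -1)), -1))) = Add(Rational(-4958, 39), Mul(4777, Pow(Mul(3832, Rational(-1, 953)), -1))) = Add(Rational(-4958, 39), Mul(4777, Pow(Rational(-3832, 953), -1))) = Add(Rational(-4958, 39), Mul(4777, Rational(-953, 3832))) = Add(Rational(-4958, 39), Rational(-4552481, 3832)) = Rational(-196545815, 149448)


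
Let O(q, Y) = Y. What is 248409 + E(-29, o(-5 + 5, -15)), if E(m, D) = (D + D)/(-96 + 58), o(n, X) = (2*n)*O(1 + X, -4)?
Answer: 248409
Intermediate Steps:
o(n, X) = -8*n (o(n, X) = (2*n)*(-4) = -8*n)
E(m, D) = -D/19 (E(m, D) = (2*D)/(-38) = (2*D)*(-1/38) = -D/19)
248409 + E(-29, o(-5 + 5, -15)) = 248409 - (-8)*(-5 + 5)/19 = 248409 - (-8)*0/19 = 248409 - 1/19*0 = 248409 + 0 = 248409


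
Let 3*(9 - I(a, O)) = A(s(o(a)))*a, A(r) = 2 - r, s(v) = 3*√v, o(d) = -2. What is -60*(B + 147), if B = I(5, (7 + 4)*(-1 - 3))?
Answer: -9160 - 300*I*√2 ≈ -9160.0 - 424.26*I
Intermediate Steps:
I(a, O) = 9 - a*(2 - 3*I*√2)/3 (I(a, O) = 9 - (2 - 3*√(-2))*a/3 = 9 - (2 - 3*I*√2)*a/3 = 9 - a*(2 - 3*I*√2)/3)
B = 17/3 + 5*I*√2 (B = 9 - ⅓*5*(2 - 3*I*√2) = 9 + (-10/3 + 5*I*√2) = 17/3 + 5*I*√2 ≈ 5.6667 + 7.0711*I)
-60*(B + 147) = -60*((17/3 + 5*I*√2) + 147) = -60*(458/3 + 5*I*√2) = -9160 - 300*I*√2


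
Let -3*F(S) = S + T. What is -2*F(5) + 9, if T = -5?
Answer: 9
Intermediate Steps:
F(S) = 5/3 - S/3 (F(S) = -(S - 5)/3 = -(-5 + S)/3 = 5/3 - S/3)
-2*F(5) + 9 = -2*(5/3 - 1/3*5) + 9 = -2*(5/3 - 5/3) + 9 = -2*0 + 9 = 0 + 9 = 9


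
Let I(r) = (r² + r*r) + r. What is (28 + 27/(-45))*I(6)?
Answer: 10686/5 ≈ 2137.2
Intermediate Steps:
I(r) = r + 2*r² (I(r) = (r² + r²) + r = 2*r² + r = r + 2*r²)
(28 + 27/(-45))*I(6) = (28 + 27/(-45))*(6*(1 + 2*6)) = (28 + 27*(-1/45))*(6*(1 + 12)) = (28 - ⅗)*(6*13) = (137/5)*78 = 10686/5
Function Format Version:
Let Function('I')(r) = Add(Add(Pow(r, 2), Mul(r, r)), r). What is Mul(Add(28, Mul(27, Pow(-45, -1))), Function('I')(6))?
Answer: Rational(10686, 5) ≈ 2137.2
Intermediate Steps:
Function('I')(r) = Add(r, Mul(2, Pow(r, 2))) (Function('I')(r) = Add(Add(Pow(r, 2), Pow(r, 2)), r) = Add(Mul(2, Pow(r, 2)), r) = Add(r, Mul(2, Pow(r, 2))))
Mul(Add(28, Mul(27, Pow(-45, -1))), Function('I')(6)) = Mul(Add(28, Mul(27, Pow(-45, -1))), Mul(6, Add(1, Mul(2, 6)))) = Mul(Add(28, Mul(27, Rational(-1, 45))), Mul(6, Add(1, 12))) = Mul(Add(28, Rational(-3, 5)), Mul(6, 13)) = Mul(Rational(137, 5), 78) = Rational(10686, 5)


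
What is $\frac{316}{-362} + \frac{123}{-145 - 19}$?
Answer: $- \frac{1175}{724} \approx -1.6229$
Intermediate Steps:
$\frac{316}{-362} + \frac{123}{-145 - 19} = 316 \left(- \frac{1}{362}\right) + \frac{123}{-164} = - \frac{158}{181} + 123 \left(- \frac{1}{164}\right) = - \frac{158}{181} - \frac{3}{4} = - \frac{1175}{724}$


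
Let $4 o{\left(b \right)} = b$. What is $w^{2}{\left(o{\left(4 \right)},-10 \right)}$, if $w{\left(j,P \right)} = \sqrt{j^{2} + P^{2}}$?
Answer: $101$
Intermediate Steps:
$o{\left(b \right)} = \frac{b}{4}$
$w{\left(j,P \right)} = \sqrt{P^{2} + j^{2}}$
$w^{2}{\left(o{\left(4 \right)},-10 \right)} = \left(\sqrt{\left(-10\right)^{2} + \left(\frac{1}{4} \cdot 4\right)^{2}}\right)^{2} = \left(\sqrt{100 + 1^{2}}\right)^{2} = \left(\sqrt{100 + 1}\right)^{2} = \left(\sqrt{101}\right)^{2} = 101$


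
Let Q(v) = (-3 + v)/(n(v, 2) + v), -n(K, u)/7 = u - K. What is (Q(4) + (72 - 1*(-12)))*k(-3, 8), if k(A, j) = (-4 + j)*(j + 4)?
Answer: 12104/3 ≈ 4034.7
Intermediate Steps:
n(K, u) = -7*u + 7*K (n(K, u) = -7*(u - K) = -7*u + 7*K)
k(A, j) = (-4 + j)*(4 + j)
Q(v) = (-3 + v)/(-14 + 8*v) (Q(v) = (-3 + v)/((-7*2 + 7*v) + v) = (-3 + v)/((-14 + 7*v) + v) = (-3 + v)/(-14 + 8*v))
(Q(4) + (72 - 1*(-12)))*k(-3, 8) = ((-3 + 4)/(2*(-7 + 4*4)) + (72 - 1*(-12)))*(-16 + 8**2) = ((1/2)*1/(-7 + 16) + (72 + 12))*(-16 + 64) = ((1/2)*1/9 + 84)*48 = ((1/2)*(1/9)*1 + 84)*48 = (1/18 + 84)*48 = (1513/18)*48 = 12104/3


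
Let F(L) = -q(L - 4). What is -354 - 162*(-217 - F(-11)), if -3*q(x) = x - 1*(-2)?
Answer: 34098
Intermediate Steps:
q(x) = -2/3 - x/3 (q(x) = -(x - 1*(-2))/3 = -(x + 2)/3 = -(2 + x)/3 = -2/3 - x/3)
F(L) = -2/3 + L/3 (F(L) = -(-2/3 - (L - 4)/3) = -(-2/3 - (-4 + L)/3) = -(-2/3 + (4/3 - L/3)) = -(2/3 - L/3) = -2/3 + L/3)
-354 - 162*(-217 - F(-11)) = -354 - 162*(-217 - (-2/3 + (1/3)*(-11))) = -354 - 162*(-217 - (-2/3 - 11/3)) = -354 - 162*(-217 - 1*(-13/3)) = -354 - 162*(-217 + 13/3) = -354 - 162*(-638/3) = -354 + 34452 = 34098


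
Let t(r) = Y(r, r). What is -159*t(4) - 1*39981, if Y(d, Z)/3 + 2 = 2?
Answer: -39981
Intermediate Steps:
Y(d, Z) = 0 (Y(d, Z) = -6 + 3*2 = -6 + 6 = 0)
t(r) = 0
-159*t(4) - 1*39981 = -159*0 - 1*39981 = 0 - 39981 = -39981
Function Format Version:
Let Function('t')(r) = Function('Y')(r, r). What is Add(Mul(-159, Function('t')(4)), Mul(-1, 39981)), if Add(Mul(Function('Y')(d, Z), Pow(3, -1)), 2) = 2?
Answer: -39981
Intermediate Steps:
Function('Y')(d, Z) = 0 (Function('Y')(d, Z) = Add(-6, Mul(3, 2)) = Add(-6, 6) = 0)
Function('t')(r) = 0
Add(Mul(-159, Function('t')(4)), Mul(-1, 39981)) = Add(Mul(-159, 0), Mul(-1, 39981)) = Add(0, -39981) = -39981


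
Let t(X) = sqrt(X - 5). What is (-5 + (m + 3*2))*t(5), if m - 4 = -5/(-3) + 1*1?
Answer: 0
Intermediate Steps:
t(X) = sqrt(-5 + X)
m = 20/3 (m = 4 + (-5/(-3) + 1*1) = 4 + (-5*(-1/3) + 1) = 4 + (5/3 + 1) = 4 + 8/3 = 20/3 ≈ 6.6667)
(-5 + (m + 3*2))*t(5) = (-5 + (20/3 + 3*2))*sqrt(-5 + 5) = (-5 + (20/3 + 6))*sqrt(0) = (-5 + 38/3)*0 = (23/3)*0 = 0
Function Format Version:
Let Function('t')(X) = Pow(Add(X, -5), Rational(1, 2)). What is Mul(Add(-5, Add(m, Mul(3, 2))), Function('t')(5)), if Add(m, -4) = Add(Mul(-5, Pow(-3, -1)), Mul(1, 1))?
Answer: 0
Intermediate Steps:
Function('t')(X) = Pow(Add(-5, X), Rational(1, 2))
m = Rational(20, 3) (m = Add(4, Add(Mul(-5, Pow(-3, -1)), Mul(1, 1))) = Add(4, Add(Mul(-5, Rational(-1, 3)), 1)) = Add(4, Add(Rational(5, 3), 1)) = Add(4, Rational(8, 3)) = Rational(20, 3) ≈ 6.6667)
Mul(Add(-5, Add(m, Mul(3, 2))), Function('t')(5)) = Mul(Add(-5, Add(Rational(20, 3), Mul(3, 2))), Pow(Add(-5, 5), Rational(1, 2))) = Mul(Add(-5, Add(Rational(20, 3), 6)), Pow(0, Rational(1, 2))) = Mul(Add(-5, Rational(38, 3)), 0) = Mul(Rational(23, 3), 0) = 0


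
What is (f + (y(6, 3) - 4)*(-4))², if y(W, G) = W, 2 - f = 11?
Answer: 289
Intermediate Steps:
f = -9 (f = 2 - 1*11 = 2 - 11 = -9)
(f + (y(6, 3) - 4)*(-4))² = (-9 + (6 - 4)*(-4))² = (-9 + 2*(-4))² = (-9 - 8)² = (-17)² = 289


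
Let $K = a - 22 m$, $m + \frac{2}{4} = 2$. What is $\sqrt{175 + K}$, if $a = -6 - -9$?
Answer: $\sqrt{145} \approx 12.042$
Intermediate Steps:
$m = \frac{3}{2}$ ($m = - \frac{1}{2} + 2 = \frac{3}{2} \approx 1.5$)
$a = 3$ ($a = -6 + 9 = 3$)
$K = -30$ ($K = 3 - 33 = -30$)
$\sqrt{175 + K} = \sqrt{175 - 30} = \sqrt{145}$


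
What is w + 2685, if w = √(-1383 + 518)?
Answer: 2685 + I*√865 ≈ 2685.0 + 29.411*I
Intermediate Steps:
w = I*√865 (w = √(-865) = I*√865 ≈ 29.411*I)
w + 2685 = I*√865 + 2685 = 2685 + I*√865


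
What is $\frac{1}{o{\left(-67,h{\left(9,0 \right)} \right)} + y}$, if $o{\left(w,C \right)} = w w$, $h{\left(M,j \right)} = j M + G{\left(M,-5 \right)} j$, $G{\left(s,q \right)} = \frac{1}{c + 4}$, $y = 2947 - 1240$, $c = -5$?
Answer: $\frac{1}{6196} \approx 0.00016139$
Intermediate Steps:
$y = 1707$
$G{\left(s,q \right)} = -1$ ($G{\left(s,q \right)} = \frac{1}{-5 + 4} = \frac{1}{-1} = -1$)
$h{\left(M,j \right)} = - j + M j$ ($h{\left(M,j \right)} = j M - j = M j - j = - j + M j$)
$o{\left(w,C \right)} = w^{2}$
$\frac{1}{o{\left(-67,h{\left(9,0 \right)} \right)} + y} = \frac{1}{\left(-67\right)^{2} + 1707} = \frac{1}{4489 + 1707} = \frac{1}{6196}$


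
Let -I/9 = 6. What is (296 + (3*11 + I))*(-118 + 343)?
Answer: 61875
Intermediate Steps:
I = -54 (I = -9*6 = -54)
(296 + (3*11 + I))*(-118 + 343) = (296 + (3*11 - 54))*(-118 + 343) = (296 + (33 - 54))*225 = (296 - 21)*225 = 275*225 = 61875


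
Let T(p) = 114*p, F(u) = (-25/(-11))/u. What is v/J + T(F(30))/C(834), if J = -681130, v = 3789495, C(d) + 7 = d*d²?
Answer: -4836176748547163/869262283642742 ≈ -5.5635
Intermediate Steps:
C(d) = -7 + d³ (C(d) = -7 + d*d² = -7 + d³)
F(u) = 25/(11*u) (F(u) = (-25*(-1/11))/u = 25/(11*u))
v/J + T(F(30))/C(834) = 3789495/(-681130) + (114*((25/11)/30))/(-7 + 834³) = 3789495*(-1/681130) + (114*((25/11)*(1/30)))/(-7 + 580093704) = -757899/136226 + (114*(5/66))/580093697 = -757899/136226 + (95/11)*(1/580093697) = -757899/136226 + 95/6381030667 = -4836176748547163/869262283642742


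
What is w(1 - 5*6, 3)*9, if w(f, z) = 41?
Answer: 369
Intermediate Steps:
w(1 - 5*6, 3)*9 = 41*9 = 369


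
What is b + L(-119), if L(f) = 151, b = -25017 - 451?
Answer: -25317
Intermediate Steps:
b = -25468
b + L(-119) = -25468 + 151 = -25317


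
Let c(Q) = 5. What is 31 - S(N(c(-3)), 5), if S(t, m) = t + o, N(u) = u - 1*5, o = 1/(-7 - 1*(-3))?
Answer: 125/4 ≈ 31.250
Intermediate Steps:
o = -1/4 (o = 1/(-7 + 3) = 1/(-4) = -1/4 ≈ -0.25000)
N(u) = -5 + u (N(u) = u - 5 = -5 + u)
S(t, m) = -1/4 + t (S(t, m) = t - 1/4 = -1/4 + t)
31 - S(N(c(-3)), 5) = 31 - (-1/4 + (-5 + 5)) = 31 - (-1/4 + 0) = 31 - 1*(-1/4) = 31 + 1/4 = 125/4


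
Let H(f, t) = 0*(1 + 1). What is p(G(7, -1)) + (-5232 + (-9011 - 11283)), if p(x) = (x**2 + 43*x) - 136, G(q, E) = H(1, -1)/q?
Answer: -25662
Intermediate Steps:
H(f, t) = 0 (H(f, t) = 0*2 = 0)
G(q, E) = 0 (G(q, E) = 0/q = 0)
p(x) = -136 + x**2 + 43*x
p(G(7, -1)) + (-5232 + (-9011 - 11283)) = (-136 + 0**2 + 43*0) + (-5232 + (-9011 - 11283)) = (-136 + 0 + 0) + (-5232 - 20294) = -136 - 25526 = -25662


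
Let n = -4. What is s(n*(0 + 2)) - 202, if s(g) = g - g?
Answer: -202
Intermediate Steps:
s(g) = 0
s(n*(0 + 2)) - 202 = 0 - 202 = -202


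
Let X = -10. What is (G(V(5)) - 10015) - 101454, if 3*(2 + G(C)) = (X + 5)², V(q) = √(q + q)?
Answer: -334388/3 ≈ -1.1146e+5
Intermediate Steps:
V(q) = √2*√q (V(q) = √(2*q) = √2*√q)
G(C) = 19/3 (G(C) = -2 + (-10 + 5)²/3 = -2 + (⅓)*(-5)² = -2 + (⅓)*25 = -2 + 25/3 = 19/3)
(G(V(5)) - 10015) - 101454 = (19/3 - 10015) - 101454 = -30026/3 - 101454 = -334388/3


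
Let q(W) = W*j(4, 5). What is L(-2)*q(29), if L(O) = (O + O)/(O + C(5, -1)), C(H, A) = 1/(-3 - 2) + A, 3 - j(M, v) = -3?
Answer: 435/2 ≈ 217.50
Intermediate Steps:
j(M, v) = 6 (j(M, v) = 3 - 1*(-3) = 3 + 3 = 6)
C(H, A) = -⅕ + A (C(H, A) = 1/(-5) + A = -⅕ + A)
L(O) = 2*O/(-6/5 + O) (L(O) = (O + O)/(O + (-⅕ - 1)) = (2*O)/(O - 6/5) = (2*O)/(-6/5 + O) = 2*O/(-6/5 + O))
q(W) = 6*W (q(W) = W*6 = 6*W)
L(-2)*q(29) = (10*(-2)/(-6 + 5*(-2)))*(6*29) = (10*(-2)/(-6 - 10))*174 = (10*(-2)/(-16))*174 = (10*(-2)*(-1/16))*174 = (5/4)*174 = 435/2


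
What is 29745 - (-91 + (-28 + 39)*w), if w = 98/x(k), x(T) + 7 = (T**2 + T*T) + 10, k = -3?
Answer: 89354/3 ≈ 29785.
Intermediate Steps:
x(T) = 3 + 2*T**2 (x(T) = -7 + ((T**2 + T*T) + 10) = -7 + ((T**2 + T**2) + 10) = -7 + (2*T**2 + 10) = -7 + (10 + 2*T**2) = 3 + 2*T**2)
w = 14/3 (w = 98/(3 + 2*(-3)**2) = 98/(3 + 2*9) = 98/(3 + 18) = 98/21 = 98*(1/21) = 14/3 ≈ 4.6667)
29745 - (-91 + (-28 + 39)*w) = 29745 - (-91 + (-28 + 39)*(14/3)) = 29745 - (-91 + 11*(14/3)) = 29745 - (-91 + 154/3) = 29745 - 1*(-119/3) = 29745 + 119/3 = 89354/3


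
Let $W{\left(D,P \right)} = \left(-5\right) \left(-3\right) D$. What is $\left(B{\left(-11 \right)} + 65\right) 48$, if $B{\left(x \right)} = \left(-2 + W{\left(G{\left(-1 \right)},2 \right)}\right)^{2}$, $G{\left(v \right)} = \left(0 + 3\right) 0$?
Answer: $3312$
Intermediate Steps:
$G{\left(v \right)} = 0$ ($G{\left(v \right)} = 3 \cdot 0 = 0$)
$W{\left(D,P \right)} = 15 D$
$B{\left(x \right)} = 4$ ($B{\left(x \right)} = \left(-2 + 15 \cdot 0\right)^{2} = \left(-2 + 0\right)^{2} = \left(-2\right)^{2} = 4$)
$\left(B{\left(-11 \right)} + 65\right) 48 = \left(4 + 65\right) 48 = 69 \cdot 48 = 3312$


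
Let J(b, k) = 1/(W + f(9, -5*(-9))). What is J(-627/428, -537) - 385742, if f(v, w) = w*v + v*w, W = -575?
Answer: -90649369/235 ≈ -3.8574e+5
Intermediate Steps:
f(v, w) = 2*v*w (f(v, w) = v*w + v*w = 2*v*w)
J(b, k) = 1/235 (J(b, k) = 1/(-575 + 2*9*(-5*(-9))) = 1/(-575 + 2*9*45) = 1/(-575 + 810) = 1/235)
J(-627/428, -537) - 385742 = 1/235 - 385742 = -90649369/235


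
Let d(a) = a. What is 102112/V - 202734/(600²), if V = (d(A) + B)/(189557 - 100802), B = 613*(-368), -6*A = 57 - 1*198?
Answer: -362523103375823/9022420000 ≈ -40180.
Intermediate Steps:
A = 47/2 (A = -(57 - 1*198)/6 = -(57 - 198)/6 = -⅙*(-141) = 47/2 ≈ 23.500)
B = -225584
V = -451121/177510 (V = (47/2 - 225584)/(189557 - 100802) = -451121/2/88755 = -451121/2*1/88755 = -451121/177510 ≈ -2.5414)
102112/V - 202734/(600²) = 102112/(-451121/177510) - 202734/(600²) = 102112*(-177510/451121) - 202734/360000 = -18125901120/451121 - 202734*1/360000 = -18125901120/451121 - 11263/20000 = -362523103375823/9022420000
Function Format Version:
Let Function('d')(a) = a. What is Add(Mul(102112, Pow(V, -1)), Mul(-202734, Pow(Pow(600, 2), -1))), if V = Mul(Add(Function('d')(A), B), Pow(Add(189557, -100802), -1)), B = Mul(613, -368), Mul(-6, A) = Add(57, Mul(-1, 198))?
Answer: Rational(-362523103375823, 9022420000) ≈ -40180.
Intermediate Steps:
A = Rational(47, 2) (A = Mul(Rational(-1, 6), Add(57, Mul(-1, 198))) = Mul(Rational(-1, 6), Add(57, -198)) = Mul(Rational(-1, 6), -141) = Rational(47, 2) ≈ 23.500)
B = -225584
V = Rational(-451121, 177510) (V = Mul(Add(Rational(47, 2), -225584), Pow(Add(189557, -100802), -1)) = Mul(Rational(-451121, 2), Pow(88755, -1)) = Mul(Rational(-451121, 2), Rational(1, 88755)) = Rational(-451121, 177510) ≈ -2.5414)
Add(Mul(102112, Pow(V, -1)), Mul(-202734, Pow(Pow(600, 2), -1))) = Add(Mul(102112, Pow(Rational(-451121, 177510), -1)), Mul(-202734, Pow(Pow(600, 2), -1))) = Add(Mul(102112, Rational(-177510, 451121)), Mul(-202734, Pow(360000, -1))) = Add(Rational(-18125901120, 451121), Mul(-202734, Rational(1, 360000))) = Add(Rational(-18125901120, 451121), Rational(-11263, 20000)) = Rational(-362523103375823, 9022420000)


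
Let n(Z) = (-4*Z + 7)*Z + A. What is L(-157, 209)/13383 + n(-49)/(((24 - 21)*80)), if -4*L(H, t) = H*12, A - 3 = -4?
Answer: -3695029/89220 ≈ -41.415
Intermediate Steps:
A = -1 (A = 3 - 4 = -1)
n(Z) = -1 + Z*(7 - 4*Z) (n(Z) = (-4*Z + 7)*Z - 1 = (7 - 4*Z)*Z - 1 = Z*(7 - 4*Z) - 1 = -1 + Z*(7 - 4*Z))
L(H, t) = -3*H (L(H, t) = -H*12/4 = -3*H)
L(-157, 209)/13383 + n(-49)/(((24 - 21)*80)) = -3*(-157)/13383 + (-1 - 4*(-49)² + 7*(-49))/(((24 - 21)*80)) = 471*(1/13383) + (-1 - 4*2401 - 343)/((3*80)) = 157/4461 + (-1 - 9604 - 343)/240 = 157/4461 - 9948*1/240 = 157/4461 - 829/20 = -3695029/89220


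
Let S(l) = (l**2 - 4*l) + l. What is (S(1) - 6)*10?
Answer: -80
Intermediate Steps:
S(l) = l**2 - 3*l
(S(1) - 6)*10 = (1*(-3 + 1) - 6)*10 = (1*(-2) - 6)*10 = (-2 - 6)*10 = -8*10 = -80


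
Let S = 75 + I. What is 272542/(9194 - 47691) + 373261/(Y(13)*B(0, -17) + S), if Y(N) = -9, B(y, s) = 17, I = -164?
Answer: -14435383881/9316274 ≈ -1549.5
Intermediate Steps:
S = -89 (S = 75 - 164 = -89)
272542/(9194 - 47691) + 373261/(Y(13)*B(0, -17) + S) = 272542/(9194 - 47691) + 373261/(-9*17 - 89) = 272542/(-38497) + 373261/(-153 - 89) = 272542*(-1/38497) + 373261/(-242) = -272542/38497 + 373261*(-1/242) = -272542/38497 - 373261/242 = -14435383881/9316274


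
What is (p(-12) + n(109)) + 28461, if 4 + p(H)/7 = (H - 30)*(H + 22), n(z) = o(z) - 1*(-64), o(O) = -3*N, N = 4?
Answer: 25545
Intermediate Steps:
o(O) = -12 (o(O) = -3*4 = -12)
n(z) = 52 (n(z) = -12 - 1*(-64) = -12 + 64 = 52)
p(H) = -28 + 7*(-30 + H)*(22 + H) (p(H) = -28 + 7*((H - 30)*(H + 22)) = -28 + 7*((-30 + H)*(22 + H)) = -28 + 7*(-30 + H)*(22 + H))
(p(-12) + n(109)) + 28461 = ((-4648 - 56*(-12) + 7*(-12)²) + 52) + 28461 = ((-4648 + 672 + 7*144) + 52) + 28461 = ((-4648 + 672 + 1008) + 52) + 28461 = (-2968 + 52) + 28461 = -2916 + 28461 = 25545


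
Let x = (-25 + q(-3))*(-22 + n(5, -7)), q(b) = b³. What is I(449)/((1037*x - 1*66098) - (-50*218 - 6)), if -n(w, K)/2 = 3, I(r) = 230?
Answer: 23/145468 ≈ 0.00015811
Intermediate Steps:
n(w, K) = -6 (n(w, K) = -2*3 = -6)
x = 1456 (x = (-25 + (-3)³)*(-22 - 6) = (-25 - 27)*(-28) = -52*(-28) = 1456)
I(449)/((1037*x - 1*66098) - (-50*218 - 6)) = 230/((1037*1456 - 1*66098) - (-50*218 - 6)) = 230/((1509872 - 66098) - (-10900 - 6)) = 230/(1443774 - 1*(-10906)) = 230/(1443774 + 10906) = 230/1454680 = 230*(1/1454680) = 23/145468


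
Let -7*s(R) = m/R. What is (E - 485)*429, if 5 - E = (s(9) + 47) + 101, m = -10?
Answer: -5659082/21 ≈ -2.6948e+5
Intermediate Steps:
s(R) = 10/(7*R) (s(R) = -(-10)/(7*R) = 10/(7*R))
E = -9019/63 (E = 5 - (((10/7)/9 + 47) + 101) = 5 - (((10/7)*(⅑) + 47) + 101) = 5 - ((10/63 + 47) + 101) = 5 - (2971/63 + 101) = 5 - 1*9334/63 = 5 - 9334/63 = -9019/63 ≈ -143.16)
(E - 485)*429 = (-9019/63 - 485)*429 = -39574/63*429 = -5659082/21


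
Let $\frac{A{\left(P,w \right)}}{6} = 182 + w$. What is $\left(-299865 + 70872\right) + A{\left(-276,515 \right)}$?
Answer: $-224811$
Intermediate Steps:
$A{\left(P,w \right)} = 1092 + 6 w$ ($A{\left(P,w \right)} = 6 \left(182 + w\right) = 1092 + 6 w$)
$\left(-299865 + 70872\right) + A{\left(-276,515 \right)} = \left(-299865 + 70872\right) + \left(1092 + 6 \cdot 515\right) = -228993 + \left(1092 + 3090\right) = -228993 + 4182 = -224811$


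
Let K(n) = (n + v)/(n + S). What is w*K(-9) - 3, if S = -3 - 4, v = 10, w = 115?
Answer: -163/16 ≈ -10.188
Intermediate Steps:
S = -7
K(n) = (10 + n)/(-7 + n) (K(n) = (n + 10)/(n - 7) = (10 + n)/(-7 + n))
w*K(-9) - 3 = 115*((10 - 9)/(-7 - 9)) - 3 = 115*(1/(-16)) - 3 = 115*(-1/16*1) - 3 = 115*(-1/16) - 3 = -115/16 - 3 = -163/16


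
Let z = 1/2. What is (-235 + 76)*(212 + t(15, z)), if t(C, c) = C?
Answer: -36093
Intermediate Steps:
z = ½ ≈ 0.50000
(-235 + 76)*(212 + t(15, z)) = (-235 + 76)*(212 + 15) = -159*227 = -36093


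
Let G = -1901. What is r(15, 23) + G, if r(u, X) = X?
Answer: -1878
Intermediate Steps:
r(15, 23) + G = 23 - 1901 = -1878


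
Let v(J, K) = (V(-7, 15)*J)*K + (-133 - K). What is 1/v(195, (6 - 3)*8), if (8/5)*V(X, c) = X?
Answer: -1/20632 ≈ -4.8468e-5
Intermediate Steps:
V(X, c) = 5*X/8
v(J, K) = -133 - K - 35*J*K/8 (v(J, K) = (((5/8)*(-7))*J)*K + (-133 - K) = (-35*J/8)*K + (-133 - K) = -35*J*K/8 + (-133 - K) = -133 - K - 35*J*K/8)
1/v(195, (6 - 3)*8) = 1/(-133 - (6 - 3)*8 - 35/8*195*(6 - 3)*8) = 1/(-133 - 3*8 - 35/8*195*3*8) = 1/(-133 - 1*24 - 35/8*195*24) = 1/(-133 - 24 - 20475) = 1/(-20632) = -1/20632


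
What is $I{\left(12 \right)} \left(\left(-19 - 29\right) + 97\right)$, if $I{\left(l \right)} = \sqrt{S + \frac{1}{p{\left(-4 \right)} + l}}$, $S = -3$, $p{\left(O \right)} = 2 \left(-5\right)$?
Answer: $\frac{49 i \sqrt{10}}{2} \approx 77.476 i$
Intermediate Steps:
$p{\left(O \right)} = -10$
$I{\left(l \right)} = \sqrt{-3 + \frac{1}{-10 + l}}$
$I{\left(12 \right)} \left(\left(-19 - 29\right) + 97\right) = \sqrt{\frac{31 - 36}{-10 + 12}} \left(\left(-19 - 29\right) + 97\right) = \sqrt{\frac{31 - 36}{2}} \left(-48 + 97\right) = \sqrt{\frac{1}{2} \left(-5\right)} 49 = \sqrt{- \frac{5}{2}} \cdot 49 = \frac{i \sqrt{10}}{2} \cdot 49 = \frac{49 i \sqrt{10}}{2}$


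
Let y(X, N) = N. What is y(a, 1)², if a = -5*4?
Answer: 1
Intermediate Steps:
a = -20
y(a, 1)² = 1² = 1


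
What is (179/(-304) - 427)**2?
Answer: 16896620169/92416 ≈ 1.8283e+5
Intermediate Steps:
(179/(-304) - 427)**2 = (179*(-1/304) - 427)**2 = (-179/304 - 427)**2 = (-129987/304)**2 = 16896620169/92416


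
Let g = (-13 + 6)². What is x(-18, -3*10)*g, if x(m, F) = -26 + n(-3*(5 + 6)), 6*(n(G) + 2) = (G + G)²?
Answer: 34202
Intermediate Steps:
n(G) = -2 + 2*G²/3 (n(G) = -2 + (G + G)²/6 = -2 + (2*G)²/6 = -2 + (4*G²)/6 = -2 + 2*G²/3)
x(m, F) = 698 (x(m, F) = -26 + (-2 + 2*(-3*(5 + 6))²/3) = -26 + (-2 + 2*(-3*11)²/3) = -26 + (-2 + (⅔)*(-33)²) = -26 + (-2 + (⅔)*1089) = -26 + (-2 + 726) = -26 + 724 = 698)
g = 49 (g = (-7)² = 49)
x(-18, -3*10)*g = 698*49 = 34202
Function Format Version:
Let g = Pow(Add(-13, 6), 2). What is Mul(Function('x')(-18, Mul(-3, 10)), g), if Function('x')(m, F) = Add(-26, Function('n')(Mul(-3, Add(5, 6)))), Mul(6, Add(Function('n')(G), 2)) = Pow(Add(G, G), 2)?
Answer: 34202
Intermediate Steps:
Function('n')(G) = Add(-2, Mul(Rational(2, 3), Pow(G, 2))) (Function('n')(G) = Add(-2, Mul(Rational(1, 6), Pow(Add(G, G), 2))) = Add(-2, Mul(Rational(1, 6), Pow(Mul(2, G), 2))) = Add(-2, Mul(Rational(1, 6), Mul(4, Pow(G, 2)))) = Add(-2, Mul(Rational(2, 3), Pow(G, 2))))
Function('x')(m, F) = 698 (Function('x')(m, F) = Add(-26, Add(-2, Mul(Rational(2, 3), Pow(Mul(-3, Add(5, 6)), 2)))) = Add(-26, Add(-2, Mul(Rational(2, 3), Pow(Mul(-3, 11), 2)))) = Add(-26, Add(-2, Mul(Rational(2, 3), Pow(-33, 2)))) = Add(-26, Add(-2, Mul(Rational(2, 3), 1089))) = Add(-26, Add(-2, 726)) = Add(-26, 724) = 698)
g = 49 (g = Pow(-7, 2) = 49)
Mul(Function('x')(-18, Mul(-3, 10)), g) = Mul(698, 49) = 34202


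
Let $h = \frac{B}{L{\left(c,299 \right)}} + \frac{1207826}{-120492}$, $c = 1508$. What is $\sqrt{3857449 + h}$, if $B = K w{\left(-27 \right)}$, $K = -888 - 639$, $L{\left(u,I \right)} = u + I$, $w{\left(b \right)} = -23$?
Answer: $\frac{\sqrt{5079623025532194782474}}{36288174} \approx 1964.0$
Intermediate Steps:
$L{\left(u,I \right)} = I + u$
$K = -1527$
$B = 35121$ ($B = \left(-1527\right) \left(-23\right) = 35121$)
$h = \frac{1024628975}{108864522}$ ($h = \frac{35121}{299 + 1508} + \frac{1207826}{-120492} = \frac{35121}{1807} + 1207826 \left(- \frac{1}{120492}\right) = 35121 \cdot \frac{1}{1807} - \frac{603913}{60246} = \frac{35121}{1807} - \frac{603913}{60246} = \frac{1024628975}{108864522} \approx 9.412$)
$\sqrt{3857449 + h} = \sqrt{3857449 + \frac{1024628975}{108864522}} = \sqrt{\frac{419940366153353}{108864522}} = \frac{\sqrt{5079623025532194782474}}{36288174}$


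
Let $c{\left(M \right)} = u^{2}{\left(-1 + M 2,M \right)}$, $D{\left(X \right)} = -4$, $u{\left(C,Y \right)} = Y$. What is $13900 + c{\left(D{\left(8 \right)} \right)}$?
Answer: $13916$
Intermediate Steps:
$c{\left(M \right)} = M^{2}$
$13900 + c{\left(D{\left(8 \right)} \right)} = 13900 + \left(-4\right)^{2} = 13900 + 16 = 13916$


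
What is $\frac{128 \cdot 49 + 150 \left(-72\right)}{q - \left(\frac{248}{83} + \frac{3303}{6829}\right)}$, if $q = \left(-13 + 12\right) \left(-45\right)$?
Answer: $- \frac{1283251048}{11769287} \approx -109.03$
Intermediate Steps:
$q = 45$ ($q = \left(-1\right) \left(-45\right) = 45$)
$\frac{128 \cdot 49 + 150 \left(-72\right)}{q - \left(\frac{248}{83} + \frac{3303}{6829}\right)} = \frac{128 \cdot 49 + 150 \left(-72\right)}{45 - \left(\frac{248}{83} + \frac{3303}{6829}\right)} = \frac{6272 - 10800}{45 - \frac{1967741}{566807}} = - \frac{4528}{45 - \frac{1967741}{566807}} = - \frac{4528}{\frac{23538574}{566807}} = \left(-4528\right) \frac{566807}{23538574} = - \frac{1283251048}{11769287}$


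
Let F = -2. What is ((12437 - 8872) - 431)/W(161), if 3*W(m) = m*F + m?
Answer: -9402/161 ≈ -58.398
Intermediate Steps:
W(m) = -m/3 (W(m) = (m*(-2) + m)/3 = (-2*m + m)/3 = (-m)/3 = -m/3)
((12437 - 8872) - 431)/W(161) = ((12437 - 8872) - 431)/((-⅓*161)) = (3565 - 431)/(-161/3) = 3134*(-3/161) = -9402/161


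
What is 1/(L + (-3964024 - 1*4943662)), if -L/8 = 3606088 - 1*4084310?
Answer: -1/5081910 ≈ -1.9678e-7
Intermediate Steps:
L = 3825776 (L = -8*(3606088 - 1*4084310) = -8*(3606088 - 4084310) = -8*(-478222) = 3825776)
1/(L + (-3964024 - 1*4943662)) = 1/(3825776 + (-3964024 - 1*4943662)) = 1/(3825776 + (-3964024 - 4943662)) = 1/(3825776 - 8907686) = 1/(-5081910) = -1/5081910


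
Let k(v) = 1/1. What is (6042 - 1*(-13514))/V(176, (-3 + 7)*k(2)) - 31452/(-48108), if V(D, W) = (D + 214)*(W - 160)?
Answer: 20265409/60976890 ≈ 0.33235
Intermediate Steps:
k(v) = 1
V(D, W) = (-160 + W)*(214 + D) (V(D, W) = (214 + D)*(-160 + W) = (-160 + W)*(214 + D))
(6042 - 1*(-13514))/V(176, (-3 + 7)*k(2)) - 31452/(-48108) = (6042 - 1*(-13514))/(-34240 - 160*176 + 214*((-3 + 7)*1) + 176*((-3 + 7)*1)) - 31452/(-48108) = (6042 + 13514)/(-34240 - 28160 + 214*(4*1) + 176*(4*1)) - 31452*(-1/48108) = 19556/(-34240 - 28160 + 214*4 + 176*4) + 2621/4009 = 19556/(-34240 - 28160 + 856 + 704) + 2621/4009 = 19556/(-60840) + 2621/4009 = 19556*(-1/60840) + 2621/4009 = -4889/15210 + 2621/4009 = 20265409/60976890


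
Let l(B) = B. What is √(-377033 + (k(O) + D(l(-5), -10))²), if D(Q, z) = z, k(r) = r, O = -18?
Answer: I*√376249 ≈ 613.39*I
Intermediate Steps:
√(-377033 + (k(O) + D(l(-5), -10))²) = √(-377033 + (-18 - 10)²) = √(-377033 + (-28)²) = √(-377033 + 784) = √(-376249) = I*√376249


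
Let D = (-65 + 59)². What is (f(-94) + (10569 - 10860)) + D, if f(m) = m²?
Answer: 8581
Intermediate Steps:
D = 36 (D = (-6)² = 36)
(f(-94) + (10569 - 10860)) + D = ((-94)² + (10569 - 10860)) + 36 = (8836 - 291) + 36 = 8545 + 36 = 8581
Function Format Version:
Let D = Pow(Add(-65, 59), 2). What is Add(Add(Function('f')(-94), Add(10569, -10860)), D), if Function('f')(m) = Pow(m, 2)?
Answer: 8581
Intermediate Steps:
D = 36 (D = Pow(-6, 2) = 36)
Add(Add(Function('f')(-94), Add(10569, -10860)), D) = Add(Add(Pow(-94, 2), Add(10569, -10860)), 36) = Add(Add(8836, -291), 36) = Add(8545, 36) = 8581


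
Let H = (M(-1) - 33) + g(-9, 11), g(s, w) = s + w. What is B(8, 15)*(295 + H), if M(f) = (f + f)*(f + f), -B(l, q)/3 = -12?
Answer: 9648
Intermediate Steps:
B(l, q) = 36 (B(l, q) = -3*(-12) = 36)
M(f) = 4*f² (M(f) = (2*f)*(2*f) = 4*f²)
H = -27 (H = (4*(-1)² - 33) + (-9 + 11) = (4*1 - 33) + 2 = (4 - 33) + 2 = -29 + 2 = -27)
B(8, 15)*(295 + H) = 36*(295 - 27) = 36*268 = 9648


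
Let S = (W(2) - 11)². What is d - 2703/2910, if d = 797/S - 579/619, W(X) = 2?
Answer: 387875441/48634830 ≈ 7.9753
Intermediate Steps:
S = 81 (S = (2 - 11)² = (-9)² = 81)
d = 446444/50139 (d = 797/81 - 579/619 = 446444/50139 ≈ 8.9041)
d - 2703/2910 = 446444/50139 - 2703/2910 = 446444/50139 - 1*901/970 = 446444/50139 - 901/970 = 387875441/48634830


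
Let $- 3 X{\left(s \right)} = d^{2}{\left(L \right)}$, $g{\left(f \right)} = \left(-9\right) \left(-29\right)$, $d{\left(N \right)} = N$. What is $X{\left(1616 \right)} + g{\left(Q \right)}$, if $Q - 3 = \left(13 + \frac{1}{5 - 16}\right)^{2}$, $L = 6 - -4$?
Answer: $\frac{683}{3} \approx 227.67$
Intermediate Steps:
$L = 10$ ($L = 6 + 4 = 10$)
$Q = \frac{20527}{121}$ ($Q = 3 + \left(13 + \frac{1}{5 - 16}\right)^{2} = 3 + \left(13 + \frac{1}{-11}\right)^{2} = 3 + \left(13 - \frac{1}{11}\right)^{2} = 3 + \left(\frac{142}{11}\right)^{2} = 3 + \frac{20164}{121} = \frac{20527}{121} \approx 169.64$)
$g{\left(f \right)} = 261$
$X{\left(s \right)} = - \frac{100}{3}$ ($X{\left(s \right)} = - \frac{10^{2}}{3} = \left(- \frac{1}{3}\right) 100 = - \frac{100}{3}$)
$X{\left(1616 \right)} + g{\left(Q \right)} = - \frac{100}{3} + 261 = \frac{683}{3}$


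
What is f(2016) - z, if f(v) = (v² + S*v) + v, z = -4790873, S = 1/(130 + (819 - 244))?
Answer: 2081429747/235 ≈ 8.8572e+6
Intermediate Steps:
S = 1/705 (S = 1/(130 + 575) = 1/705 ≈ 0.0014184)
f(v) = v² + 706*v/705 (f(v) = (v² + v/705) + v = v² + 706*v/705)
f(2016) - z = (1/705)*2016*(706 + 705*2016) - 1*(-4790873) = (1/705)*2016*(706 + 1421280) + 4790873 = (1/705)*2016*1421986 + 4790873 = 955574592/235 + 4790873 = 2081429747/235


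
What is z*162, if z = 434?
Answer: 70308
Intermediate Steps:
z*162 = 434*162 = 70308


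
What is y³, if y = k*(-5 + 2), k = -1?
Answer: 27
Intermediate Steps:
y = 3 (y = -(-5 + 2) = -1*(-3) = 3)
y³ = 3³ = 27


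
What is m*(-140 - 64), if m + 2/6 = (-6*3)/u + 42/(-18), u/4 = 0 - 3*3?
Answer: 442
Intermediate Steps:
u = -36 (u = 4*(0 - 3*3) = 4*(0 - 9) = 4*(-9) = -36)
m = -13/6 (m = -⅓ + (-6*3/(-36) + 42/(-18)) = -⅓ + (-18*(-1/36) + 42*(-1/18)) = -⅓ + (½ - 7/3) = -⅓ - 11/6 = -13/6 ≈ -2.1667)
m*(-140 - 64) = -13*(-140 - 64)/6 = -13/6*(-204) = 442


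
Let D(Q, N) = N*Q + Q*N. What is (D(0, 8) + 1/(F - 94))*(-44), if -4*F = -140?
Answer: 44/59 ≈ 0.74576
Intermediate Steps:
D(Q, N) = 2*N*Q (D(Q, N) = N*Q + N*Q = 2*N*Q)
F = 35 (F = -¼*(-140) = 35)
(D(0, 8) + 1/(F - 94))*(-44) = (2*8*0 + 1/(35 - 94))*(-44) = (0 + 1/(-59))*(-44) = (0 - 1/59)*(-44) = -1/59*(-44) = 44/59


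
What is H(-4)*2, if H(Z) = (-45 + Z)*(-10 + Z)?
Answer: 1372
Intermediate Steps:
H(-4)*2 = (450 + (-4)² - 55*(-4))*2 = (450 + 16 + 220)*2 = 686*2 = 1372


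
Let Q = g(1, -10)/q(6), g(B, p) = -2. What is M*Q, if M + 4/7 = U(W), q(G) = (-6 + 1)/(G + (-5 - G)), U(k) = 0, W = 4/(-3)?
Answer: 8/7 ≈ 1.1429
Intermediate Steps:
W = -4/3 (W = 4*(-1/3) = -4/3 ≈ -1.3333)
q(G) = 1 (q(G) = -5/(-5) = -5*(-1/5) = 1)
M = -4/7 (M = -4/7 + 0 = -4/7 ≈ -0.57143)
Q = -2 (Q = -2/1 = -2*1 = -2)
M*Q = -4/7*(-2) = 8/7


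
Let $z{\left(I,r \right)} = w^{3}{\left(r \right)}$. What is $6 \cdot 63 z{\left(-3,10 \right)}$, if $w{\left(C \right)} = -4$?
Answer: $-24192$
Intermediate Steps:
$z{\left(I,r \right)} = -64$ ($z{\left(I,r \right)} = \left(-4\right)^{3} = -64$)
$6 \cdot 63 z{\left(-3,10 \right)} = 6 \cdot 63 \left(-64\right) = 378 \left(-64\right) = -24192$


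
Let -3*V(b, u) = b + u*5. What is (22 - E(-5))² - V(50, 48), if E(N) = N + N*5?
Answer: 8402/3 ≈ 2800.7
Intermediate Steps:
E(N) = 6*N (E(N) = N + 5*N = 6*N)
V(b, u) = -5*u/3 - b/3 (V(b, u) = -(b + u*5)/3 = -(b + 5*u)/3 = -5*u/3 - b/3)
(22 - E(-5))² - V(50, 48) = (22 - 6*(-5))² - (-5/3*48 - ⅓*50) = (22 - 1*(-30))² - (-80 - 50/3) = (22 + 30)² - 1*(-290/3) = 52² + 290/3 = 2704 + 290/3 = 8402/3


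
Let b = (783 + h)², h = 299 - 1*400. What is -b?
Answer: -465124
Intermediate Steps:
h = -101 (h = 299 - 400 = -101)
b = 465124 (b = (783 - 101)² = 682² = 465124)
-b = -1*465124 = -465124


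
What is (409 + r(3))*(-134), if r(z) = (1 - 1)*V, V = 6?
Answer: -54806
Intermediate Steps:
r(z) = 0 (r(z) = (1 - 1)*6 = 0*6 = 0)
(409 + r(3))*(-134) = (409 + 0)*(-134) = 409*(-134) = -54806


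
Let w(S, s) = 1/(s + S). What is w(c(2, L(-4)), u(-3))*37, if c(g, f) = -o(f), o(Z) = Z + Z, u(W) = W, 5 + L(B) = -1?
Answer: 37/9 ≈ 4.1111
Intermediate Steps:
L(B) = -6 (L(B) = -5 - 1 = -6)
o(Z) = 2*Z
c(g, f) = -2*f
w(S, s) = 1/(S + s)
w(c(2, L(-4)), u(-3))*37 = 37/(-2*(-6) - 3) = 37/(12 - 3) = 37/9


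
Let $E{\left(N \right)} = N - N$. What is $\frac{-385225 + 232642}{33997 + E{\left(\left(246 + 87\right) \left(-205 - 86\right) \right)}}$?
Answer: $- \frac{152583}{33997} \approx -4.4881$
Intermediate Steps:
$E{\left(N \right)} = 0$
$\frac{-385225 + 232642}{33997 + E{\left(\left(246 + 87\right) \left(-205 - 86\right) \right)}} = \frac{-385225 + 232642}{33997 + 0} = - \frac{152583}{33997}$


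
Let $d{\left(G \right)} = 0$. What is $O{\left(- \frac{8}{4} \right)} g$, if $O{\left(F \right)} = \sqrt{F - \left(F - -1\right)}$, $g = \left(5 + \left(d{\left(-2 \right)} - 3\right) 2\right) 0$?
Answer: $0$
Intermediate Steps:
$g = 0$ ($g = \left(5 + \left(0 - 3\right) 2\right) 0 = \left(5 - 6\right) 0 = \left(-1\right) 0 = 0$)
$O{\left(F \right)} = i$ ($O{\left(F \right)} = \sqrt{F - \left(F + 1\right)} = \sqrt{F - \left(1 + F\right)} = \sqrt{-1} = i$)
$O{\left(- \frac{8}{4} \right)} g = i 0 = 0$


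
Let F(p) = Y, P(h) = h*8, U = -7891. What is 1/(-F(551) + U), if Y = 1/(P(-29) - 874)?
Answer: -1106/8727445 ≈ -0.00012673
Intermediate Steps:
P(h) = 8*h
Y = -1/1106 (Y = 1/(8*(-29) - 874) = 1/(-232 - 874) = 1/(-1106) = -1/1106 ≈ -0.00090416)
F(p) = -1/1106
1/(-F(551) + U) = 1/(-1*(-1/1106) - 7891) = 1/(1/1106 - 7891) = 1/(-8727445/1106) = -1106/8727445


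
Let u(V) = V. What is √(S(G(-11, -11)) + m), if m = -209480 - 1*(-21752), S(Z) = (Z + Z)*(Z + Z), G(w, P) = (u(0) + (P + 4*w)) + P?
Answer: 8*I*√2661 ≈ 412.68*I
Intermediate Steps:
G(w, P) = 2*P + 4*w (G(w, P) = (0 + (P + 4*w)) + P = (P + 4*w) + P = 2*P + 4*w)
S(Z) = 4*Z² (S(Z) = (2*Z)*(2*Z) = 4*Z²)
m = -187728 (m = -209480 + 21752 = -187728)
√(S(G(-11, -11)) + m) = √(4*(2*(-11) + 4*(-11))² - 187728) = √(4*(-22 - 44)² - 187728) = √(4*(-66)² - 187728) = √(4*4356 - 187728) = √(17424 - 187728) = √(-170304) = 8*I*√2661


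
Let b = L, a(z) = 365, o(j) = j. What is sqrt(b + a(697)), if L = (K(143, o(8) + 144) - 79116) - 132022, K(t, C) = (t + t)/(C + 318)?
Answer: 2*I*sqrt(2909976330)/235 ≈ 459.1*I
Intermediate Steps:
K(t, C) = 2*t/(318 + C) (K(t, C) = (2*t)/(318 + C) = 2*t/(318 + C))
L = -49617287/235 (L = (2*143/(318 + (8 + 144)) - 79116) - 132022 = (2*143/(318 + 152) - 79116) - 132022 = (2*143/470 - 79116) - 132022 = (2*143*(1/470) - 79116) - 132022 = (143/235 - 79116) - 132022 = -18592117/235 - 132022 = -49617287/235 ≈ -2.1114e+5)
b = -49617287/235 ≈ -2.1114e+5
sqrt(b + a(697)) = sqrt(-49617287/235 + 365) = sqrt(-49531512/235) = 2*I*sqrt(2909976330)/235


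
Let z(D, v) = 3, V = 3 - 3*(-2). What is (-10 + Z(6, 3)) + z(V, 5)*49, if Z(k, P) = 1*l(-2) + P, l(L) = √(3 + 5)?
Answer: 140 + 2*√2 ≈ 142.83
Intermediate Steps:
V = 9 (V = 3 + 6 = 9)
l(L) = 2*√2 (l(L) = √8 = 2*√2)
Z(k, P) = P + 2*√2 (Z(k, P) = 1*(2*√2) + P = 2*√2 + P = P + 2*√2)
(-10 + Z(6, 3)) + z(V, 5)*49 = (-10 + (3 + 2*√2)) + 3*49 = (-7 + 2*√2) + 147 = 140 + 2*√2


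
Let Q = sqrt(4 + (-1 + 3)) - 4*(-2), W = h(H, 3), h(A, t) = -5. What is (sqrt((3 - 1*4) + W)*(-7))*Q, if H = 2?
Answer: I*(-42 - 56*sqrt(6)) ≈ -179.17*I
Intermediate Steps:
W = -5
Q = 8 + sqrt(6) (Q = sqrt(4 + 2) + 8 = sqrt(6) + 8 = 8 + sqrt(6) ≈ 10.449)
(sqrt((3 - 1*4) + W)*(-7))*Q = (sqrt((3 - 1*4) - 5)*(-7))*(8 + sqrt(6)) = (sqrt((3 - 4) - 5)*(-7))*(8 + sqrt(6)) = (sqrt(-1 - 5)*(-7))*(8 + sqrt(6)) = (sqrt(-6)*(-7))*(8 + sqrt(6)) = ((I*sqrt(6))*(-7))*(8 + sqrt(6)) = (-7*I*sqrt(6))*(8 + sqrt(6)) = -7*I*sqrt(6)*(8 + sqrt(6))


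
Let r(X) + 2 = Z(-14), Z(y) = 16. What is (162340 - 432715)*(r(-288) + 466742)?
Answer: -126199153500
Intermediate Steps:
r(X) = 14 (r(X) = -2 + 16 = 14)
(162340 - 432715)*(r(-288) + 466742) = (162340 - 432715)*(14 + 466742) = -270375*466756 = -126199153500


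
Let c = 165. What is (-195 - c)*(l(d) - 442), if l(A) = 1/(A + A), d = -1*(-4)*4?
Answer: 636435/4 ≈ 1.5911e+5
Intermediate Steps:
d = 16 (d = 4*4 = 16)
l(A) = 1/(2*A)
(-195 - c)*(l(d) - 442) = (-195 - 1*165)*((½)/16 - 442) = (-195 - 165)*((½)*(1/16) - 442) = -360*(1/32 - 442) = -360*(-14143/32) = 636435/4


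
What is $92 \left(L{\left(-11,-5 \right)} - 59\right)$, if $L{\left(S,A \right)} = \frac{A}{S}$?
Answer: $- \frac{59248}{11} \approx -5386.2$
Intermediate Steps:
$92 \left(L{\left(-11,-5 \right)} - 59\right) = 92 \left(- \frac{5}{-11} - 59\right) = 92 \left(\left(-5\right) \left(- \frac{1}{11}\right) - 59\right) = 92 \left(\frac{5}{11} - 59\right) = 92 \left(- \frac{644}{11}\right) = - \frac{59248}{11}$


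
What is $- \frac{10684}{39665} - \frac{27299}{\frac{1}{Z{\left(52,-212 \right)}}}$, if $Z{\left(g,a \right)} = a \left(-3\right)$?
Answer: $- \frac{688670245744}{39665} \approx -1.7362 \cdot 10^{7}$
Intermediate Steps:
$Z{\left(g,a \right)} = - 3 a$
$- \frac{10684}{39665} - \frac{27299}{\frac{1}{Z{\left(52,-212 \right)}}} = - \frac{10684}{39665} - \frac{27299}{\frac{1}{\left(-3\right) \left(-212\right)}} = \left(-10684\right) \frac{1}{39665} - \frac{27299}{\frac{1}{636}} = - \frac{10684}{39665} - 27299 \frac{1}{\frac{1}{636}} = - \frac{10684}{39665} - 17362164 = - \frac{688670245744}{39665}$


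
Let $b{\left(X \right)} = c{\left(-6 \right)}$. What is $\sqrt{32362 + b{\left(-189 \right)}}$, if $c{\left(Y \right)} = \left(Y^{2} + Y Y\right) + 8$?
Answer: $\sqrt{32442} \approx 180.12$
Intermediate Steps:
$c{\left(Y \right)} = 8 + 2 Y^{2}$ ($c{\left(Y \right)} = \left(Y^{2} + Y^{2}\right) + 8 = 2 Y^{2} + 8 = 8 + 2 Y^{2}$)
$b{\left(X \right)} = 80$ ($b{\left(X \right)} = 8 + 2 \left(-6\right)^{2} = 8 + 2 \cdot 36 = 8 + 72 = 80$)
$\sqrt{32362 + b{\left(-189 \right)}} = \sqrt{32362 + 80} = \sqrt{32442}$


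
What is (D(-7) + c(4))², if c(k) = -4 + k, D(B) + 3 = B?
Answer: 100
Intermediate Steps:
D(B) = -3 + B
(D(-7) + c(4))² = ((-3 - 7) + (-4 + 4))² = (-10 + 0)² = (-10)² = 100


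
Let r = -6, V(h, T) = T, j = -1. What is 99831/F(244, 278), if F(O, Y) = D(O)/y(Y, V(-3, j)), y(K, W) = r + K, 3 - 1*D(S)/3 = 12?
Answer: -9051344/9 ≈ -1.0057e+6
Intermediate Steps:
D(S) = -27 (D(S) = 9 - 3*12 = 9 - 36 = -27)
y(K, W) = -6 + K
F(O, Y) = -27/(-6 + Y)
99831/F(244, 278) = 99831/((-27/(-6 + 278))) = 99831/((-27/272)) = 99831/((-27*1/272)) = 99831/(-27/272) = 99831*(-272/27) = -9051344/9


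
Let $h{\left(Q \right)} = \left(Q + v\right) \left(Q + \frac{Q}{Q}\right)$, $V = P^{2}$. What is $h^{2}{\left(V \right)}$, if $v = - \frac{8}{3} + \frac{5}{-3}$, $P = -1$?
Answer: $\frac{400}{9} \approx 44.444$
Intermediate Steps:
$V = 1$ ($V = \left(-1\right)^{2} = 1$)
$v = - \frac{13}{3}$ ($v = \left(-8\right) \frac{1}{3} + 5 \left(- \frac{1}{3}\right) = - \frac{8}{3} - \frac{5}{3} = - \frac{13}{3} \approx -4.3333$)
$h{\left(Q \right)} = \left(1 + Q\right) \left(- \frac{13}{3} + Q\right)$ ($h{\left(Q \right)} = \left(Q - \frac{13}{3}\right) \left(Q + \frac{Q}{Q}\right) = \left(- \frac{13}{3} + Q\right) \left(Q + 1\right) = \left(- \frac{13}{3} + Q\right) \left(1 + Q\right) = \left(1 + Q\right) \left(- \frac{13}{3} + Q\right)$)
$h^{2}{\left(V \right)} = \left(- \frac{13}{3} + 1^{2} - \frac{10}{3}\right)^{2} = \left(- \frac{13}{3} + 1 - \frac{10}{3}\right)^{2} = \left(- \frac{20}{3}\right)^{2} = \frac{400}{9}$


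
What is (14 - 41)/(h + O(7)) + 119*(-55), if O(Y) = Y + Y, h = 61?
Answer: -163634/25 ≈ -6545.4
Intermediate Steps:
O(Y) = 2*Y
(14 - 41)/(h + O(7)) + 119*(-55) = (14 - 41)/(61 + 2*7) + 119*(-55) = -27/(61 + 14) - 6545 = -27/75 - 6545 = -27*1/75 - 6545 = -9/25 - 6545 = -163634/25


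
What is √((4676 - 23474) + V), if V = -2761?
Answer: I*√21559 ≈ 146.83*I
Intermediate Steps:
√((4676 - 23474) + V) = √((4676 - 23474) - 2761) = √(-18798 - 2761) = √(-21559) = I*√21559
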